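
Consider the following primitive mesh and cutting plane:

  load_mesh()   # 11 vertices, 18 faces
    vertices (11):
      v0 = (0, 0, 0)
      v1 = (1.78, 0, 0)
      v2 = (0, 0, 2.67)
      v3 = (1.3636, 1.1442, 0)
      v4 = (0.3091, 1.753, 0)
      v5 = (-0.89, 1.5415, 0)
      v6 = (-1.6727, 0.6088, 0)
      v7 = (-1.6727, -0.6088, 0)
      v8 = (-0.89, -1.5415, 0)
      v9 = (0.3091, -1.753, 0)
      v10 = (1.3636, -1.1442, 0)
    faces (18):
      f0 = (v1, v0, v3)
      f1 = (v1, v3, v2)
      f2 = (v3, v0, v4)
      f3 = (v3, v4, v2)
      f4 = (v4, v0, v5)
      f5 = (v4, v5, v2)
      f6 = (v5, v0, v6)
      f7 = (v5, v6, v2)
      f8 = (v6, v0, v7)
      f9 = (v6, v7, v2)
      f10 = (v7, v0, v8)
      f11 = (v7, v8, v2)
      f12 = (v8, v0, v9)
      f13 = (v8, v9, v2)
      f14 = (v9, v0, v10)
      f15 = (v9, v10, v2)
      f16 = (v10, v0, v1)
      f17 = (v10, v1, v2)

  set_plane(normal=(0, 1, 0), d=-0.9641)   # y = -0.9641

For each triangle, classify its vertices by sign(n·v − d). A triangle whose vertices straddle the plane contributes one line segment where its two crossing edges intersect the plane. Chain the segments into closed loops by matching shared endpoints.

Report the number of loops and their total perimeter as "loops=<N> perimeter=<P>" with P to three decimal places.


loops=1 perimeter=6.607

Straddling triangles (8 of 18):
  (v7,v0,v8) [++-] → (-0.556633, -0.9641, 0)–(-1.37454, -0.9641, 0)  len=0.8179
  (v7,v8,v2) [+-+] → (-1.37454, -0.9641, 0)–(-0.556633, -0.9641, 1.0001)  len=1.2920
  (v8,v0,v9) [-+-] → (-0.556633, -0.9641, 0)–(0.169996, -0.9641, 0)  len=0.7266
  (v8,v9,v2) [--+] → (0.169996, -0.9641, 1.20158)–(-0.556633, -0.9641, 1.0001)  len=0.7540
  (v9,v0,v10) [-+-] → (0.169996, -0.9641, 0)–(1.14897, -0.9641, 0)  len=0.9790
  (v9,v10,v2) [--+] → (1.14897, -0.9641, 0.420265)–(0.169996, -0.9641, 1.20158)  len=1.2525
  (v10,v0,v1) [-++] → (1.14897, -0.9641, 0)–(1.42914, -0.9641, 0)  len=0.2802
  (v10,v1,v2) [-++] → (1.42914, -0.9641, 0)–(1.14897, -0.9641, 0.420265)  len=0.5051

Chained into 1 loop(s):
  loop 1: 8 segments, perimeter = 6.6073
Total perimeter = 6.607


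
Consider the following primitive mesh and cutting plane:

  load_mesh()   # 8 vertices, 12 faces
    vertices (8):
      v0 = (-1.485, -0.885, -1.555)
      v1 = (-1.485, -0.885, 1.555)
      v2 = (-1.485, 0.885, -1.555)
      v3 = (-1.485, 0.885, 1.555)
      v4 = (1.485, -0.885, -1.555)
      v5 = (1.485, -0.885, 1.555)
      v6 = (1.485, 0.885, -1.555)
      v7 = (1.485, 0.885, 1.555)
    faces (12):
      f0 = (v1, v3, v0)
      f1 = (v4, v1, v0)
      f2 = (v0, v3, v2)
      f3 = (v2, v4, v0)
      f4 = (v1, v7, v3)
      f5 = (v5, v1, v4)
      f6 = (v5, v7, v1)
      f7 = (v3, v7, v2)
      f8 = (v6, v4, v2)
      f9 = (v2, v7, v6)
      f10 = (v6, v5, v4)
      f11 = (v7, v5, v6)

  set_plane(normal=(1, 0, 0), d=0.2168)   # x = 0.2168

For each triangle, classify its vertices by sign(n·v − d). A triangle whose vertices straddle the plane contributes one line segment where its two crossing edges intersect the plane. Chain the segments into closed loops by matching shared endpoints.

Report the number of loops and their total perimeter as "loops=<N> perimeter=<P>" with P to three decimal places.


Straddling triangles (8 of 12):
  (v4,v1,v0) [+--] → (0.2168, -0.885, -0.22702)–(0.2168, -0.885, -1.555)  len=1.3280
  (v2,v4,v0) [-+-] → (0.2168, -0.129204, -1.555)–(0.2168, -0.885, -1.555)  len=0.7558
  (v1,v7,v3) [-+-] → (0.2168, 0.129204, 1.555)–(0.2168, 0.885, 1.555)  len=0.7558
  (v5,v1,v4) [+-+] → (0.2168, -0.885, 1.555)–(0.2168, -0.885, -0.22702)  len=1.7820
  (v5,v7,v1) [++-] → (0.2168, 0.129204, 1.555)–(0.2168, -0.885, 1.555)  len=1.0142
  (v3,v7,v2) [-+-] → (0.2168, 0.885, 1.555)–(0.2168, 0.885, 0.22702)  len=1.3280
  (v6,v4,v2) [++-] → (0.2168, -0.129204, -1.555)–(0.2168, 0.885, -1.555)  len=1.0142
  (v2,v7,v6) [-++] → (0.2168, 0.885, 0.22702)–(0.2168, 0.885, -1.555)  len=1.7820

Chained into 1 loop(s):
  loop 1: 8 segments, perimeter = 9.7600
Total perimeter = 9.760

loops=1 perimeter=9.760


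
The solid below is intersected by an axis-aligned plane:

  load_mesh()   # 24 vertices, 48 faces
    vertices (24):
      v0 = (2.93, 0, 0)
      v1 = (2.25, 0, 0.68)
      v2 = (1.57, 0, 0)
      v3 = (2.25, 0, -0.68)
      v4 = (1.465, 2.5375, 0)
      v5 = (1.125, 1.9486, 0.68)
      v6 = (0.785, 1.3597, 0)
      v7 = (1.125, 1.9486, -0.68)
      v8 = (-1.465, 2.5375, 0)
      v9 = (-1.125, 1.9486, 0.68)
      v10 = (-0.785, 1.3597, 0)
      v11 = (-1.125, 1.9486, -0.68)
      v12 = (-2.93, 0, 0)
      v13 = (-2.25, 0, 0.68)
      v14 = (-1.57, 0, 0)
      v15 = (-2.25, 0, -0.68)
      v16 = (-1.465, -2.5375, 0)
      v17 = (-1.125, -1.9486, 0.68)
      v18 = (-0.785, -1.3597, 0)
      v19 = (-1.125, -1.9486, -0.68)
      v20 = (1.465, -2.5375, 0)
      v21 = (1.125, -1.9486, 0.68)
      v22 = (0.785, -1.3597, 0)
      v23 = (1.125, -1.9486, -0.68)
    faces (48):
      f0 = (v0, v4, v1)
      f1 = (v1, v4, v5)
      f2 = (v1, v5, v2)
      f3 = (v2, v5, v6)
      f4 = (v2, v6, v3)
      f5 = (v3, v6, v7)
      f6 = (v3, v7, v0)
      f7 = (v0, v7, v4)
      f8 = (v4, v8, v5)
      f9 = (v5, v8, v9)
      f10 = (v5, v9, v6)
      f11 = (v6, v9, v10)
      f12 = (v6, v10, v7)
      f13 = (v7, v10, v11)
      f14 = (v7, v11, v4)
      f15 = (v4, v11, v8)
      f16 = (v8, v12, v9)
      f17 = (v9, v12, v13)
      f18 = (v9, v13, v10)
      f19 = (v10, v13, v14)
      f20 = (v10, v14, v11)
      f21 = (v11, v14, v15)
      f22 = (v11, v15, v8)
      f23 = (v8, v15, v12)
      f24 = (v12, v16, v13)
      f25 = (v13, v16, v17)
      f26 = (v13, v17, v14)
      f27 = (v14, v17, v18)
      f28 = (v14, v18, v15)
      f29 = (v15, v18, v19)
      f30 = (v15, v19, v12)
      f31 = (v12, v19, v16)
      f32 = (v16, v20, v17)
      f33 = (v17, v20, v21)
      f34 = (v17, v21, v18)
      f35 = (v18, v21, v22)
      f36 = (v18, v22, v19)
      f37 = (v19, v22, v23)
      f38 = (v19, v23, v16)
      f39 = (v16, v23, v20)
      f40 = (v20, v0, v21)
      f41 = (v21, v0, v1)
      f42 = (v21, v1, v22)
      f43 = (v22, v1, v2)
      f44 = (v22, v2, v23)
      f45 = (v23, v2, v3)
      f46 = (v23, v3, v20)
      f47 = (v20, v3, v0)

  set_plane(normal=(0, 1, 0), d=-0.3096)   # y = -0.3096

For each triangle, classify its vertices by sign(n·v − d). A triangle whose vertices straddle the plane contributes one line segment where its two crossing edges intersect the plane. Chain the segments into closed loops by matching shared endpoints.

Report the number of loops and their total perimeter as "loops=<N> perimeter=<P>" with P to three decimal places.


Straddling triangles (16 of 48):
  (v12,v16,v13) [+-+] → (-2.75126, -0.3096, 0)–(-2.15422, -0.3096, 0.597033)  len=0.8443
  (v13,v16,v17) [+--] → (-2.15422, -0.3096, 0.597033)–(-2.07126, -0.3096, 0.68)  len=0.1173
  (v13,v17,v14) [+-+] → (-2.07126, -0.3096, 0.68)–(-1.4993, -0.3096, 0.108041)  len=0.8089
  (v14,v17,v18) [+--] → (-1.4993, -0.3096, 0.108041)–(-1.39126, -0.3096, 0)  len=0.1528
  (v14,v18,v15) [+-+] → (-1.39126, -0.3096, 0)–(-1.91642, -0.3096, -0.525166)  len=0.7427
  (v15,v18,v19) [+--] → (-1.91642, -0.3096, -0.525166)–(-2.07126, -0.3096, -0.68)  len=0.2190
  (v15,v19,v12) [+-+] → (-2.07126, -0.3096, -0.68)–(-2.64322, -0.3096, -0.108041)  len=0.8089
  (v12,v19,v16) [+--] → (-2.64322, -0.3096, -0.108041)–(-2.75126, -0.3096, 0)  len=0.1528
  (v20,v0,v21) [-+-] → (2.75126, -0.3096, 0)–(2.64322, -0.3096, 0.108041)  len=0.1528
  (v21,v0,v1) [-++] → (2.64322, -0.3096, 0.108041)–(2.07126, -0.3096, 0.68)  len=0.8089
  (v21,v1,v22) [-+-] → (2.07126, -0.3096, 0.68)–(1.91642, -0.3096, 0.525166)  len=0.2190
  (v22,v1,v2) [-++] → (1.91642, -0.3096, 0.525166)–(1.39126, -0.3096, 0)  len=0.7427
  (v22,v2,v23) [-+-] → (1.39126, -0.3096, 0)–(1.4993, -0.3096, -0.108041)  len=0.1528
  (v23,v2,v3) [-++] → (1.4993, -0.3096, -0.108041)–(2.07126, -0.3096, -0.68)  len=0.8089
  (v23,v3,v20) [-+-] → (2.07126, -0.3096, -0.68)–(2.15422, -0.3096, -0.597033)  len=0.1173
  (v20,v3,v0) [-++] → (2.15422, -0.3096, -0.597033)–(2.75126, -0.3096, 0)  len=0.8443

Chained into 2 loop(s):
  loop 1: 8 segments, perimeter = 3.8467
  loop 2: 8 segments, perimeter = 3.8467
Total perimeter = 7.693

loops=2 perimeter=7.693


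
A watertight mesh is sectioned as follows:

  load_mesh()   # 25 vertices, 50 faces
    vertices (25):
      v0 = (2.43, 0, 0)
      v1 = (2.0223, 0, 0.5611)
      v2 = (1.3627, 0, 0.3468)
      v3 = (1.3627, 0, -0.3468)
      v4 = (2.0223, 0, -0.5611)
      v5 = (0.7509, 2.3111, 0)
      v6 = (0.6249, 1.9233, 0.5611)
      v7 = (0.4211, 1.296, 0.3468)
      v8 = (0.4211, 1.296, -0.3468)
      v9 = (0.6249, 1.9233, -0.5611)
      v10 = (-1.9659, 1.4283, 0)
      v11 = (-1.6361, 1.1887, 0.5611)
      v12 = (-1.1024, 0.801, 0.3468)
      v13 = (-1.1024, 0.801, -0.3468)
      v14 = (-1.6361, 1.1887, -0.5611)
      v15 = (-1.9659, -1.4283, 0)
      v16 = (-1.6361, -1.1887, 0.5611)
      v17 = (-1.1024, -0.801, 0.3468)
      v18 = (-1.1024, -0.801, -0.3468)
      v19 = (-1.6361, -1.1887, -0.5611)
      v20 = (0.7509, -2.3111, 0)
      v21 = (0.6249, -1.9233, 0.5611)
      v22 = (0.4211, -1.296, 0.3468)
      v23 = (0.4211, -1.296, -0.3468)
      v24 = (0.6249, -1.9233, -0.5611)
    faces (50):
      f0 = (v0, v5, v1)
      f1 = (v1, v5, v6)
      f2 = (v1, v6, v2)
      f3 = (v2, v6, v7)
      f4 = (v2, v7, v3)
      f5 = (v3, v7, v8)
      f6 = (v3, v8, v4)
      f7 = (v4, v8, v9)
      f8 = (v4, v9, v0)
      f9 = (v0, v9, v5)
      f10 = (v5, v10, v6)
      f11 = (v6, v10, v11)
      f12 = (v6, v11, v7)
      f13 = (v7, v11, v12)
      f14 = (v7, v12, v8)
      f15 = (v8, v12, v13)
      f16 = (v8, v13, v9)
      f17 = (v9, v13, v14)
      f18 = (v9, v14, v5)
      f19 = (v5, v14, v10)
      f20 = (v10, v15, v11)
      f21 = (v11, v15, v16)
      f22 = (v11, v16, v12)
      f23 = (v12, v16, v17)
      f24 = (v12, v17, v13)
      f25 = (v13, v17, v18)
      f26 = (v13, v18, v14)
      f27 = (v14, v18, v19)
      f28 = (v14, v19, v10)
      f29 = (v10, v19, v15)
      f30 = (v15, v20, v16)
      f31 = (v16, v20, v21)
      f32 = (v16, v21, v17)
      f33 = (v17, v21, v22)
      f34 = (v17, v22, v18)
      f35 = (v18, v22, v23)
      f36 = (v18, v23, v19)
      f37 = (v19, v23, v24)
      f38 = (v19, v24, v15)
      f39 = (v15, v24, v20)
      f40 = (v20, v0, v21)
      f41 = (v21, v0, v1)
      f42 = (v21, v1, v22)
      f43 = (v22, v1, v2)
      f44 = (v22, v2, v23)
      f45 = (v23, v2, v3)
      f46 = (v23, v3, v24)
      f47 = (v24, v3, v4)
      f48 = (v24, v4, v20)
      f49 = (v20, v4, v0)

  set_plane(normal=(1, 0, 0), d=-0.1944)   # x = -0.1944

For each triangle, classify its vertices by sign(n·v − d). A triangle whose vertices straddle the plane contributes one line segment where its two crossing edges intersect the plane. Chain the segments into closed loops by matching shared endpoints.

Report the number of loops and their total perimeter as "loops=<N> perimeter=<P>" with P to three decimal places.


Straddling triangles (20 of 50):
  (v5,v10,v6) [+-+] → (-0.1944, 2.00393, 0)–(-0.1944, 1.76676, 0.383661)  len=0.4510
  (v6,v10,v11) [+--] → (-0.1944, 1.76676, 0.383661)–(-0.1944, 1.65711, 0.5611)  len=0.2086
  (v6,v11,v7) [+-+] → (-0.1944, 1.65711, 0.5611)–(-0.1944, 1.2639, 0.410917)  len=0.4209
  (v7,v11,v12) [+--] → (-0.1944, 1.2639, 0.410917)–(-0.1944, 1.09602, 0.3468)  len=0.1797
  (v7,v12,v8) [+-+] → (-0.1944, 1.09602, 0.3468)–(-0.1944, 1.09602, -0.0665829)  len=0.4134
  (v8,v12,v13) [+--] → (-0.1944, 1.09602, -0.0665829)–(-0.1944, 1.09602, -0.3468)  len=0.2802
  (v8,v13,v9) [+-+] → (-0.1944, 1.09602, -0.3468)–(-0.1944, 1.39097, -0.459452)  len=0.3157
  (v9,v13,v14) [+--] → (-0.1944, 1.39097, -0.459452)–(-0.1944, 1.65711, -0.5611)  len=0.2849
  (v9,v14,v5) [+-+] → (-0.1944, 1.65711, -0.5611)–(-0.1944, 1.86661, -0.222207)  len=0.3984
  (v5,v14,v10) [+--] → (-0.1944, 1.86661, -0.222207)–(-0.1944, 2.00393, 0)  len=0.2612
  (v15,v20,v16) [-+-] → (-0.1944, -2.00393, 0)–(-0.1944, -1.86661, 0.222207)  len=0.2612
  (v16,v20,v21) [-++] → (-0.1944, -1.86661, 0.222207)–(-0.1944, -1.65711, 0.5611)  len=0.3984
  (v16,v21,v17) [-+-] → (-0.1944, -1.65711, 0.5611)–(-0.1944, -1.39097, 0.459452)  len=0.2849
  (v17,v21,v22) [-++] → (-0.1944, -1.39097, 0.459452)–(-0.1944, -1.09602, 0.3468)  len=0.3157
  (v17,v22,v18) [-+-] → (-0.1944, -1.09602, 0.3468)–(-0.1944, -1.09602, 0.0665829)  len=0.2802
  (v18,v22,v23) [-++] → (-0.1944, -1.09602, 0.0665829)–(-0.1944, -1.09602, -0.3468)  len=0.4134
  (v18,v23,v19) [-+-] → (-0.1944, -1.09602, -0.3468)–(-0.1944, -1.2639, -0.410917)  len=0.1797
  (v19,v23,v24) [-++] → (-0.1944, -1.2639, -0.410917)–(-0.1944, -1.65711, -0.5611)  len=0.4209
  (v19,v24,v15) [-+-] → (-0.1944, -1.65711, -0.5611)–(-0.1944, -1.76676, -0.383661)  len=0.2086
  (v15,v24,v20) [-++] → (-0.1944, -1.76676, -0.383661)–(-0.1944, -2.00393, 0)  len=0.4510

Chained into 2 loop(s):
  loop 1: 10 segments, perimeter = 3.2141
  loop 2: 10 segments, perimeter = 3.2141
Total perimeter = 6.428

loops=2 perimeter=6.428


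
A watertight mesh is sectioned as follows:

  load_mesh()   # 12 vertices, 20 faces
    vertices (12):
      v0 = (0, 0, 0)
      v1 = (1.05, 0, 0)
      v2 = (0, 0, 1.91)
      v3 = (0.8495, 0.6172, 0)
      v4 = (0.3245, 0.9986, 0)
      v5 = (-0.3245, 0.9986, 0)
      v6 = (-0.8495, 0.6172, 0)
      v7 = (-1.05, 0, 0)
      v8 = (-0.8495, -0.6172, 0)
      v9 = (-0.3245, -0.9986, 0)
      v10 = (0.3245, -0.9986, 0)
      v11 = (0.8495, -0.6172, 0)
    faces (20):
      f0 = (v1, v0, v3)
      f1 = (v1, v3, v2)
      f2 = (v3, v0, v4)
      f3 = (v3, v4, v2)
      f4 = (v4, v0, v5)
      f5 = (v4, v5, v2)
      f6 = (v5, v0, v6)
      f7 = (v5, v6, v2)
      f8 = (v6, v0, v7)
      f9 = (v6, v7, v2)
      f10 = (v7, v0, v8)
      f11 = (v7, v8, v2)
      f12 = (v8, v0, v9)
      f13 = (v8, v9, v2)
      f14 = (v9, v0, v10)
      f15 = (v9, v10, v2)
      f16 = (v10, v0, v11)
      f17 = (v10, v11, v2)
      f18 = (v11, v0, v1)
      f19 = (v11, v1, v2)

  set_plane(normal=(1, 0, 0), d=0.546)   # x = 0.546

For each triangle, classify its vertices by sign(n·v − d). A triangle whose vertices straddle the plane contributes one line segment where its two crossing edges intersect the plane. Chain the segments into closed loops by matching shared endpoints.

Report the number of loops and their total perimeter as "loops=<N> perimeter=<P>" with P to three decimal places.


loops=1 perimeter=4.222

Straddling triangles (8 of 20):
  (v1,v0,v3) [+-+] → (0.546, 0, 0)–(0.546, 0.396694, 0)  len=0.3967
  (v1,v3,v2) [++-] → (0.546, 0.396694, 0.682384)–(0.546, 0, 0.9168)  len=0.4608
  (v3,v0,v4) [+--] → (0.546, 0.396694, 0)–(0.546, 0.837686, 0)  len=0.4410
  (v3,v4,v2) [+--] → (0.546, 0.837686, 0)–(0.546, 0.396694, 0.682384)  len=0.8125
  (v10,v0,v11) [--+] → (0.546, -0.396694, 0)–(0.546, -0.837686, 0)  len=0.4410
  (v10,v11,v2) [-+-] → (0.546, -0.837686, 0)–(0.546, -0.396694, 0.682384)  len=0.8125
  (v11,v0,v1) [+-+] → (0.546, -0.396694, 0)–(0.546, 0, 0)  len=0.3967
  (v11,v1,v2) [++-] → (0.546, 0, 0.9168)–(0.546, -0.396694, 0.682384)  len=0.4608

Chained into 1 loop(s):
  loop 1: 8 segments, perimeter = 4.2219
Total perimeter = 4.222


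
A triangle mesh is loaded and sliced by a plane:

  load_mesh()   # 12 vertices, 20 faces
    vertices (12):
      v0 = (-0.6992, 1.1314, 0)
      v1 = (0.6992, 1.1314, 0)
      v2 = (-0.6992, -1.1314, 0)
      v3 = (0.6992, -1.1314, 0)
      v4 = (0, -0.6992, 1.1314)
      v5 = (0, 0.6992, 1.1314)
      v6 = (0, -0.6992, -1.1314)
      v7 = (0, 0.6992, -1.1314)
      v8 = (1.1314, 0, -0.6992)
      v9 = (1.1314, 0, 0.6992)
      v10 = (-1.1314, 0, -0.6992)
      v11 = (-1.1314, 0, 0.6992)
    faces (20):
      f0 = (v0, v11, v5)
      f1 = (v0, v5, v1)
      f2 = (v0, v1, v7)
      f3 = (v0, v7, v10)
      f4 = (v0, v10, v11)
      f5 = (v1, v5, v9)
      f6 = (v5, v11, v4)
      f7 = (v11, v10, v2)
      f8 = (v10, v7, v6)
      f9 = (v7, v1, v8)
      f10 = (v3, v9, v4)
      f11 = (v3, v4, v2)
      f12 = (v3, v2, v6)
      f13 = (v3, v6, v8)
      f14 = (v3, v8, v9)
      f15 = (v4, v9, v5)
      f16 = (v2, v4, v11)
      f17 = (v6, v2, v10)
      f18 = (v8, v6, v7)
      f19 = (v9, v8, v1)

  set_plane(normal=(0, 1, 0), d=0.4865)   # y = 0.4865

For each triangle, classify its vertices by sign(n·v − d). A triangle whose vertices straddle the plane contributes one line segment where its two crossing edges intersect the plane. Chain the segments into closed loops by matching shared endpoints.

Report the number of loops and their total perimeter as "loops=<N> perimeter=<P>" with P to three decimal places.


loops=1 perimeter=6.470

Straddling triangles (10 of 20):
  (v0,v11,v5) [+-+] → (-0.945555, 0.4865, 0.398545)–(-0.344177, 0.4865, 0.999923)  len=0.8505
  (v0,v7,v10) [++-] → (-0.344177, 0.4865, -0.999923)–(-0.945555, 0.4865, -0.398545)  len=0.8505
  (v0,v10,v11) [+--] → (-0.945555, 0.4865, -0.398545)–(-0.945555, 0.4865, 0.398545)  len=0.7971
  (v1,v5,v9) [++-] → (0.344177, 0.4865, 0.999923)–(0.945555, 0.4865, 0.398545)  len=0.8505
  (v5,v11,v4) [+--] → (-0.344177, 0.4865, 0.999923)–(0, 0.4865, 1.1314)  len=0.3684
  (v10,v7,v6) [-+-] → (-0.344177, 0.4865, -0.999923)–(0, 0.4865, -1.1314)  len=0.3684
  (v7,v1,v8) [++-] → (0.945555, 0.4865, -0.398545)–(0.344177, 0.4865, -0.999923)  len=0.8505
  (v4,v9,v5) [--+] → (0.344177, 0.4865, 0.999923)–(0, 0.4865, 1.1314)  len=0.3684
  (v8,v6,v7) [--+] → (0, 0.4865, -1.1314)–(0.344177, 0.4865, -0.999923)  len=0.3684
  (v9,v8,v1) [--+] → (0.945555, 0.4865, -0.398545)–(0.945555, 0.4865, 0.398545)  len=0.7971

Chained into 1 loop(s):
  loop 1: 10 segments, perimeter = 6.4698
Total perimeter = 6.470


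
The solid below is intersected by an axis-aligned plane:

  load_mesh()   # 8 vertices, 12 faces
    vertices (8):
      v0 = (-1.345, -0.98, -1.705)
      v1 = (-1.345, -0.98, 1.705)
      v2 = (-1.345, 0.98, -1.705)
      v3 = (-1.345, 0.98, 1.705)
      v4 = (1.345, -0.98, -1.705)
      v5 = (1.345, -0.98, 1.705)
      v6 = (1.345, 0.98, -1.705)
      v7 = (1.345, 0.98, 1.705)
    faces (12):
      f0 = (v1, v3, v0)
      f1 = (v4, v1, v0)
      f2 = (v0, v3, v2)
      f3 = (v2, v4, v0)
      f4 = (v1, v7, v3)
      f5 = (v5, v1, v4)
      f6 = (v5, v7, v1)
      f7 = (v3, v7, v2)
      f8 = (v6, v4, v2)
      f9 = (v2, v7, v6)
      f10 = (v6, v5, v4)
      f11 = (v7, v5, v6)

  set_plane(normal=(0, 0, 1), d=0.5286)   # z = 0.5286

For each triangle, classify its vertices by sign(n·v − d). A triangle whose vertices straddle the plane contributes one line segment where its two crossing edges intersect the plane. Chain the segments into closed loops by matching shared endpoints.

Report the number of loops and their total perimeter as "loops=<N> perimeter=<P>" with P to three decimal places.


loops=1 perimeter=9.300

Straddling triangles (8 of 12):
  (v1,v3,v0) [++-] → (-1.345, 0.303829, 0.5286)–(-1.345, -0.98, 0.5286)  len=1.2838
  (v4,v1,v0) [-+-] → (-0.416989, -0.98, 0.5286)–(-1.345, -0.98, 0.5286)  len=0.9280
  (v0,v3,v2) [-+-] → (-1.345, 0.303829, 0.5286)–(-1.345, 0.98, 0.5286)  len=0.6762
  (v5,v1,v4) [++-] → (-0.416989, -0.98, 0.5286)–(1.345, -0.98, 0.5286)  len=1.7620
  (v3,v7,v2) [++-] → (0.416989, 0.98, 0.5286)–(-1.345, 0.98, 0.5286)  len=1.7620
  (v2,v7,v6) [-+-] → (0.416989, 0.98, 0.5286)–(1.345, 0.98, 0.5286)  len=0.9280
  (v6,v5,v4) [-+-] → (1.345, -0.303829, 0.5286)–(1.345, -0.98, 0.5286)  len=0.6762
  (v7,v5,v6) [++-] → (1.345, -0.303829, 0.5286)–(1.345, 0.98, 0.5286)  len=1.2838

Chained into 1 loop(s):
  loop 1: 8 segments, perimeter = 9.3000
Total perimeter = 9.300


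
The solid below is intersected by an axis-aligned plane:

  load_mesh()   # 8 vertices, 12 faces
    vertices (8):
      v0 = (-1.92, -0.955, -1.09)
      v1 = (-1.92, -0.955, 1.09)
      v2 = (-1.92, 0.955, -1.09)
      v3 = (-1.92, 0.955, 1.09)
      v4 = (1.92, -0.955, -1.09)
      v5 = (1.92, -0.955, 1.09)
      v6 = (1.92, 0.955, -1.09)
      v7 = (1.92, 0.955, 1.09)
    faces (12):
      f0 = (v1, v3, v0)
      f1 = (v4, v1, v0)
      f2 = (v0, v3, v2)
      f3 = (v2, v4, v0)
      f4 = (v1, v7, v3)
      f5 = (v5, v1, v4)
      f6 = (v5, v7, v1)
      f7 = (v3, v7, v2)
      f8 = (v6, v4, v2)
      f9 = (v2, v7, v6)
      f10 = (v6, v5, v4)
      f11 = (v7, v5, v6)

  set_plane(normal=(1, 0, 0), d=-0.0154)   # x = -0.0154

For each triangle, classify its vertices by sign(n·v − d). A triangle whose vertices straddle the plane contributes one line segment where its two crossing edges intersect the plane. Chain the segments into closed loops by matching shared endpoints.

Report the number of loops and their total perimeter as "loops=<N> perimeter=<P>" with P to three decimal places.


Straddling triangles (8 of 12):
  (v4,v1,v0) [+--] → (-0.0154, -0.955, 0.00874271)–(-0.0154, -0.955, -1.09)  len=1.0987
  (v2,v4,v0) [-+-] → (-0.0154, 0.0076599, -1.09)–(-0.0154, -0.955, -1.09)  len=0.9627
  (v1,v7,v3) [-+-] → (-0.0154, -0.0076599, 1.09)–(-0.0154, 0.955, 1.09)  len=0.9627
  (v5,v1,v4) [+-+] → (-0.0154, -0.955, 1.09)–(-0.0154, -0.955, 0.00874271)  len=1.0813
  (v5,v7,v1) [++-] → (-0.0154, -0.0076599, 1.09)–(-0.0154, -0.955, 1.09)  len=0.9473
  (v3,v7,v2) [-+-] → (-0.0154, 0.955, 1.09)–(-0.0154, 0.955, -0.00874271)  len=1.0987
  (v6,v4,v2) [++-] → (-0.0154, 0.0076599, -1.09)–(-0.0154, 0.955, -1.09)  len=0.9473
  (v2,v7,v6) [-++] → (-0.0154, 0.955, -0.00874271)–(-0.0154, 0.955, -1.09)  len=1.0813

Chained into 1 loop(s):
  loop 1: 8 segments, perimeter = 8.1800
Total perimeter = 8.180

loops=1 perimeter=8.180


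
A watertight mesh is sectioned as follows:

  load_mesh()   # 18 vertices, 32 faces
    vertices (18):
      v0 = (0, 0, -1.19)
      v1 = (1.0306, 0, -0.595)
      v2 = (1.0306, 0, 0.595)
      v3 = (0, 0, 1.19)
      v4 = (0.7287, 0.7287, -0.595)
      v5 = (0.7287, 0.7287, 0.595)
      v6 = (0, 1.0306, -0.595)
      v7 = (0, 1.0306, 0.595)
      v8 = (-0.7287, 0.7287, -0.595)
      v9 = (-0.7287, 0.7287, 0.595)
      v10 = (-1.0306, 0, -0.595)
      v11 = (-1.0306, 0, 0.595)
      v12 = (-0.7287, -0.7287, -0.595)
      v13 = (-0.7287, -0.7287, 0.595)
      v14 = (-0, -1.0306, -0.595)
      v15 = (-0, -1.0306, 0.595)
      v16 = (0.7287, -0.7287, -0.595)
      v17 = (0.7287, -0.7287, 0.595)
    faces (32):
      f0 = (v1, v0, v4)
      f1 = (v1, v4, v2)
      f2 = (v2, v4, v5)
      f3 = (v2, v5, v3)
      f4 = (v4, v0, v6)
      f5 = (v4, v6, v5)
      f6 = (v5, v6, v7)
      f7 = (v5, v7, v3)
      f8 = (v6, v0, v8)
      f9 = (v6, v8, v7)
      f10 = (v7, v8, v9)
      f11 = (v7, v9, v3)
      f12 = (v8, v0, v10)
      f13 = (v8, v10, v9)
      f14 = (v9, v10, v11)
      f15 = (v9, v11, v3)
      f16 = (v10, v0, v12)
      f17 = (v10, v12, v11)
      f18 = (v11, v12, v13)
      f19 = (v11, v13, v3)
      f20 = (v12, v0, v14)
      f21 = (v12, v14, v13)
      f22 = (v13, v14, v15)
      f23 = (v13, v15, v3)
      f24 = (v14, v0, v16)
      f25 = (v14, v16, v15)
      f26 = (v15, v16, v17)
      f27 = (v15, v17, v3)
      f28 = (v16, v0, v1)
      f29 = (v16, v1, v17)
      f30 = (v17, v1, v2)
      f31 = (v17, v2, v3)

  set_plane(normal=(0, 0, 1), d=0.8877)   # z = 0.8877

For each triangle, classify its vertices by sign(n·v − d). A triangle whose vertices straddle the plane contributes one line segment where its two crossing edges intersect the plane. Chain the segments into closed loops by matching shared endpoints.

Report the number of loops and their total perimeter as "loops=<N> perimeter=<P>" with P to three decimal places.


Straddling triangles (8 of 32):
  (v2,v5,v3) [--+] → (0.370229, 0.370229, 0.8877)–(0.523614, 0, 0.8877)  len=0.4007
  (v5,v7,v3) [--+] → (0, 0.523614, 0.8877)–(0.370229, 0.370229, 0.8877)  len=0.4007
  (v7,v9,v3) [--+] → (-0.370229, 0.370229, 0.8877)–(0, 0.523614, 0.8877)  len=0.4007
  (v9,v11,v3) [--+] → (-0.523614, 0, 0.8877)–(-0.370229, 0.370229, 0.8877)  len=0.4007
  (v11,v13,v3) [--+] → (-0.370229, -0.370229, 0.8877)–(-0.523614, 0, 0.8877)  len=0.4007
  (v13,v15,v3) [--+] → (0, -0.523614, 0.8877)–(-0.370229, -0.370229, 0.8877)  len=0.4007
  (v15,v17,v3) [--+] → (0.370229, -0.370229, 0.8877)–(0, -0.523614, 0.8877)  len=0.4007
  (v17,v2,v3) [--+] → (0.523614, 0, 0.8877)–(0.370229, -0.370229, 0.8877)  len=0.4007

Chained into 1 loop(s):
  loop 1: 8 segments, perimeter = 3.2060
Total perimeter = 3.206

loops=1 perimeter=3.206


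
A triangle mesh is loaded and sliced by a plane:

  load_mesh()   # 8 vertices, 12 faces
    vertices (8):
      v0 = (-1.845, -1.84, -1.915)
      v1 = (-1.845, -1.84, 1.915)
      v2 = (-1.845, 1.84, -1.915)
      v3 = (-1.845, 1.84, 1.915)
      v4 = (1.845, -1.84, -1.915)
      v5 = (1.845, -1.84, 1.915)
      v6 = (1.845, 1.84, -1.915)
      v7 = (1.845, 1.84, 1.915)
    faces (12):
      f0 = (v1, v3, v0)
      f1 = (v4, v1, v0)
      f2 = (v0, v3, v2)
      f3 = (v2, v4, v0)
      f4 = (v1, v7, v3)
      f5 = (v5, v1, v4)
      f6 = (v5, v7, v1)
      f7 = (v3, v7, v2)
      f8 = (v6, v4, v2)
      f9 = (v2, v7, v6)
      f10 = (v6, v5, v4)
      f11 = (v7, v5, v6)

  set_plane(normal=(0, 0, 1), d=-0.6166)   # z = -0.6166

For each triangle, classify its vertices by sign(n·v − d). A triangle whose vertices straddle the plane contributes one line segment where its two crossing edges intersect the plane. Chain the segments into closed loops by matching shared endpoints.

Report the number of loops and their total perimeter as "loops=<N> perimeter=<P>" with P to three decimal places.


Straddling triangles (8 of 12):
  (v1,v3,v0) [++-] → (-1.845, -0.592451, -0.6166)–(-1.845, -1.84, -0.6166)  len=1.2475
  (v4,v1,v0) [-+-] → (0.594061, -1.84, -0.6166)–(-1.845, -1.84, -0.6166)  len=2.4391
  (v0,v3,v2) [-+-] → (-1.845, -0.592451, -0.6166)–(-1.845, 1.84, -0.6166)  len=2.4325
  (v5,v1,v4) [++-] → (0.594061, -1.84, -0.6166)–(1.845, -1.84, -0.6166)  len=1.2509
  (v3,v7,v2) [++-] → (-0.594061, 1.84, -0.6166)–(-1.845, 1.84, -0.6166)  len=1.2509
  (v2,v7,v6) [-+-] → (-0.594061, 1.84, -0.6166)–(1.845, 1.84, -0.6166)  len=2.4391
  (v6,v5,v4) [-+-] → (1.845, 0.592451, -0.6166)–(1.845, -1.84, -0.6166)  len=2.4325
  (v7,v5,v6) [++-] → (1.845, 0.592451, -0.6166)–(1.845, 1.84, -0.6166)  len=1.2475

Chained into 1 loop(s):
  loop 1: 8 segments, perimeter = 14.7400
Total perimeter = 14.740

loops=1 perimeter=14.740


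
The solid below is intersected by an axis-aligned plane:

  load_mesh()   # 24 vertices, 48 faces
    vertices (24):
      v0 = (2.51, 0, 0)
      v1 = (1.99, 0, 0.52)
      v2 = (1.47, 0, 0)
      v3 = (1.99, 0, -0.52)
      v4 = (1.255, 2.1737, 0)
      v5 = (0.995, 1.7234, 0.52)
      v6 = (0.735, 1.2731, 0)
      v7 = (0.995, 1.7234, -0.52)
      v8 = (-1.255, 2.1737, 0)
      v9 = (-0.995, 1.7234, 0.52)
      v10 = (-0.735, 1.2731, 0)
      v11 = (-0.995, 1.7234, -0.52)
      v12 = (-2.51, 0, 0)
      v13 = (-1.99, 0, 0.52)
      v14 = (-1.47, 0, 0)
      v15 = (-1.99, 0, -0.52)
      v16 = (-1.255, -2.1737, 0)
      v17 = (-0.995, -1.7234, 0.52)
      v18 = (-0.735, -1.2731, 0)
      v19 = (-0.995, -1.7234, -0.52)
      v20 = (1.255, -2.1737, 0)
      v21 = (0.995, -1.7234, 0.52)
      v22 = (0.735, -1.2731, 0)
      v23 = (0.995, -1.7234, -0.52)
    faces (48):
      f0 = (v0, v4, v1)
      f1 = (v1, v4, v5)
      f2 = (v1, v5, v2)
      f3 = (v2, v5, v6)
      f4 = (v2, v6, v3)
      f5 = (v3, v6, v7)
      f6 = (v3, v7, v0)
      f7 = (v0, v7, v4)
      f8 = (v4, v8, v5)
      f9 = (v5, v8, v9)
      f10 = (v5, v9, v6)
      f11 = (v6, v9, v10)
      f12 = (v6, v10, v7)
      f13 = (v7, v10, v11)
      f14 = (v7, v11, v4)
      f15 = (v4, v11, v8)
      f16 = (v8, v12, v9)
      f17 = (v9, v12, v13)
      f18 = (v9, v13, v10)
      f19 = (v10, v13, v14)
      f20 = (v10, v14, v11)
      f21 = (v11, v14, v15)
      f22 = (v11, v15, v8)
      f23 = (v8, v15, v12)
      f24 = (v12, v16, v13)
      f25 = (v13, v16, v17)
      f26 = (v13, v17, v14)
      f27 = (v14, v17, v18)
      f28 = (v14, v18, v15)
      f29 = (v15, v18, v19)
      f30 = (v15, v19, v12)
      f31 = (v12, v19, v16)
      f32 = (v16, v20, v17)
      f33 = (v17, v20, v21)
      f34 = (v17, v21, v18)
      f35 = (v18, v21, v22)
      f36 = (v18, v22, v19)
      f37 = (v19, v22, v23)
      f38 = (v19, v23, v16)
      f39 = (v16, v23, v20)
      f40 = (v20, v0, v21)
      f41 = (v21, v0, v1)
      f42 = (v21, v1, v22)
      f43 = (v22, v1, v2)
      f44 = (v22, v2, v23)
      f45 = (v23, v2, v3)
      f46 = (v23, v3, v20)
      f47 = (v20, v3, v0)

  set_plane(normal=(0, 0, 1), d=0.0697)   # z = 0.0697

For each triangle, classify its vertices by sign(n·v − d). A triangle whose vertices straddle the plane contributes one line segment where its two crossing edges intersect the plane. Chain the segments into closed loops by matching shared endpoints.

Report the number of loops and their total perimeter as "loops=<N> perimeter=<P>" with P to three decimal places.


Straddling triangles (24 of 48):
  (v0,v4,v1) [--+] → (1.35352, 1.88234, 0.0697)–(2.4403, 0, 0.0697)  len=2.1735
  (v1,v4,v5) [+-+] → (1.35352, 1.88234, 0.0697)–(1.22015, 2.11334, 0.0697)  len=0.2667
  (v1,v5,v2) [++-] → (1.40633, 0.231002, 0.0697)–(1.5397, 0, 0.0697)  len=0.2667
  (v2,v5,v6) [-+-] → (1.40633, 0.231002, 0.0697)–(0.76985, 1.33346, 0.0697)  len=1.2730
  (v4,v8,v5) [--+] → (-0.953413, 2.11334, 0.0697)–(1.22015, 2.11334, 0.0697)  len=2.1736
  (v5,v8,v9) [+-+] → (-0.953413, 2.11334, 0.0697)–(-1.22015, 2.11334, 0.0697)  len=0.2667
  (v5,v9,v6) [++-] → (0.503113, 1.33346, 0.0697)–(0.76985, 1.33346, 0.0697)  len=0.2667
  (v6,v9,v10) [-+-] → (0.503113, 1.33346, 0.0697)–(-0.76985, 1.33346, 0.0697)  len=1.2730
  (v8,v12,v9) [--+] → (-2.30693, 0.231002, 0.0697)–(-1.22015, 2.11334, 0.0697)  len=2.1735
  (v9,v12,v13) [+-+] → (-2.30693, 0.231002, 0.0697)–(-2.4403, 0, 0.0697)  len=0.2667
  (v9,v13,v10) [++-] → (-0.903218, 1.10246, 0.0697)–(-0.76985, 1.33346, 0.0697)  len=0.2667
  (v10,v13,v14) [-+-] → (-0.903218, 1.10246, 0.0697)–(-1.5397, 0, 0.0697)  len=1.2730
  (v12,v16,v13) [--+] → (-1.35352, -1.88234, 0.0697)–(-2.4403, 0, 0.0697)  len=2.1735
  (v13,v16,v17) [+-+] → (-1.35352, -1.88234, 0.0697)–(-1.22015, -2.11334, 0.0697)  len=0.2667
  (v13,v17,v14) [++-] → (-1.40633, -0.231002, 0.0697)–(-1.5397, 0, 0.0697)  len=0.2667
  (v14,v17,v18) [-+-] → (-1.40633, -0.231002, 0.0697)–(-0.76985, -1.33346, 0.0697)  len=1.2730
  (v16,v20,v17) [--+] → (0.953413, -2.11334, 0.0697)–(-1.22015, -2.11334, 0.0697)  len=2.1736
  (v17,v20,v21) [+-+] → (0.953413, -2.11334, 0.0697)–(1.22015, -2.11334, 0.0697)  len=0.2667
  (v17,v21,v18) [++-] → (-0.503113, -1.33346, 0.0697)–(-0.76985, -1.33346, 0.0697)  len=0.2667
  (v18,v21,v22) [-+-] → (-0.503113, -1.33346, 0.0697)–(0.76985, -1.33346, 0.0697)  len=1.2730
  (v20,v0,v21) [--+] → (2.30693, -0.231002, 0.0697)–(1.22015, -2.11334, 0.0697)  len=2.1735
  (v21,v0,v1) [+-+] → (2.30693, -0.231002, 0.0697)–(2.4403, 0, 0.0697)  len=0.2667
  (v21,v1,v22) [++-] → (0.903218, -1.10246, 0.0697)–(0.76985, -1.33346, 0.0697)  len=0.2667
  (v22,v1,v2) [-+-] → (0.903218, -1.10246, 0.0697)–(1.5397, 0, 0.0697)  len=1.2730

Chained into 2 loop(s):
  loop 1: 12 segments, perimeter = 14.6417
  loop 2: 12 segments, perimeter = 9.2383
Total perimeter = 23.880

loops=2 perimeter=23.880


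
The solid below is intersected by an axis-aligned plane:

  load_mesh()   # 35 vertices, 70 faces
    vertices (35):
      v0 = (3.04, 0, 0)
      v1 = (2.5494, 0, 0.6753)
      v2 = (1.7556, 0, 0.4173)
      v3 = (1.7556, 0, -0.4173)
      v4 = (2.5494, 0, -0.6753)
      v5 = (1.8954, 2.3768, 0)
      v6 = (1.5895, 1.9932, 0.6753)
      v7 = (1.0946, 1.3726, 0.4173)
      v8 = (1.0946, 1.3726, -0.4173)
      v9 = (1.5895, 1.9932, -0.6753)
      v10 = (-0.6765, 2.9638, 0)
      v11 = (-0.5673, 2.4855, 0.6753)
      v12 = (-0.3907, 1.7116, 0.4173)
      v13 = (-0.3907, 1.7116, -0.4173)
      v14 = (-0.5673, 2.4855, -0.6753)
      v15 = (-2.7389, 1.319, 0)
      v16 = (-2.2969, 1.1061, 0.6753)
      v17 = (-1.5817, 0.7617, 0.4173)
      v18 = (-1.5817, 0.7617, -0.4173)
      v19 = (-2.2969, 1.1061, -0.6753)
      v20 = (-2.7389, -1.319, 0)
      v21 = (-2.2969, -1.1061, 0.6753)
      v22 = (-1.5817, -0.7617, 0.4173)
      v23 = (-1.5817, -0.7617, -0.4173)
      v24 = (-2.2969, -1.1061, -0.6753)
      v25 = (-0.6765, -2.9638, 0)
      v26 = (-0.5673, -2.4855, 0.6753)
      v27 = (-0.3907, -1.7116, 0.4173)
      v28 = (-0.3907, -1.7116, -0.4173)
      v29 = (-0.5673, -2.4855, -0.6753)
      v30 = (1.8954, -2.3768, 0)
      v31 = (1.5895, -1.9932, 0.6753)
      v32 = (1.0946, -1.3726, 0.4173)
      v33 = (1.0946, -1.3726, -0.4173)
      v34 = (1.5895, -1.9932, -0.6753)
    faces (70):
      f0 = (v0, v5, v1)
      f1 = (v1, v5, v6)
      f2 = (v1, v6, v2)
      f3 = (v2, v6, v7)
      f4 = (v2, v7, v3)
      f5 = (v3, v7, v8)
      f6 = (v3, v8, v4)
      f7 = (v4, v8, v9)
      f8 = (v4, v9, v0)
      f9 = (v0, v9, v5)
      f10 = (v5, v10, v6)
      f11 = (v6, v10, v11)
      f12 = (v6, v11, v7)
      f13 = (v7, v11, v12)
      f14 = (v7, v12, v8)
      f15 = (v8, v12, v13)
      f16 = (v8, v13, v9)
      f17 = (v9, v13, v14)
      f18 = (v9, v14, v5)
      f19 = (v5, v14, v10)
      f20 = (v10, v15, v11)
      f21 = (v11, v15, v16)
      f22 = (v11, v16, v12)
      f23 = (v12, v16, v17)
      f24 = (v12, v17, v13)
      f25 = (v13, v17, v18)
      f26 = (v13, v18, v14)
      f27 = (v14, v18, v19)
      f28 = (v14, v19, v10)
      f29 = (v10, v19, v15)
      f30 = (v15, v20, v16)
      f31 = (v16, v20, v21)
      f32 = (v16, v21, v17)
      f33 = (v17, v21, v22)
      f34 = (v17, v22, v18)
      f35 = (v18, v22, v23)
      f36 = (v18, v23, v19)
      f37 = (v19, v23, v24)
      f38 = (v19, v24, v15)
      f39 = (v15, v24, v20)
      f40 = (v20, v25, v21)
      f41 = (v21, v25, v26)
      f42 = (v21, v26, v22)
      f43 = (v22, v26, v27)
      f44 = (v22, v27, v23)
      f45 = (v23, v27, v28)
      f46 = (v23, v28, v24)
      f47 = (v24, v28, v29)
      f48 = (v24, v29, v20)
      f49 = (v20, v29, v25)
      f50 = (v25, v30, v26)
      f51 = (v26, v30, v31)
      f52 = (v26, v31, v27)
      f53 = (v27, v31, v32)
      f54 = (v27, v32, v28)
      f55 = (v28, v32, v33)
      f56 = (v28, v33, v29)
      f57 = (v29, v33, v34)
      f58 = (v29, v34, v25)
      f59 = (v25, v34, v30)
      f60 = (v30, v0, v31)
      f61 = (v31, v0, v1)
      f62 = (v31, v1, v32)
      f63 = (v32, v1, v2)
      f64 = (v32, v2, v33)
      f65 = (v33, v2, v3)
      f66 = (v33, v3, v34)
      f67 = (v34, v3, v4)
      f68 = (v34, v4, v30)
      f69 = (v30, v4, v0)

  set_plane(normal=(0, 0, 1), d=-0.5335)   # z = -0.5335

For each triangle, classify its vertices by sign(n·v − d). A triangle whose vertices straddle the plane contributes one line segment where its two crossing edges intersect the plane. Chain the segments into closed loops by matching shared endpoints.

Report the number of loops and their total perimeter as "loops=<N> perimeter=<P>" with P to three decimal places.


Straddling triangles (28 of 70):
  (v3,v8,v4) [++-] → (1.74982, 0.754398, -0.5335)–(2.11312, 0, -0.5335)  len=0.8373
  (v4,v8,v9) [-+-] → (1.74982, 0.754398, -0.5335)–(1.3175, 1.65211, -0.5335)  len=0.9964
  (v4,v9,v0) [--+] → (1.89408, 1.57467, -0.5335)–(2.65242, 0, -0.5335)  len=1.7478
  (v0,v9,v5) [+-+] → (1.89408, 1.57467, -0.5335)–(1.65373, 2.07375, -0.5335)  len=0.5539
  (v8,v13,v9) [++-] → (0.501158, 1.83843, -0.5335)–(1.3175, 1.65211, -0.5335)  len=0.8373
  (v9,v13,v14) [-+-] → (0.501158, 1.83843, -0.5335)–(-0.470238, 2.06015, -0.5335)  len=0.9964
  (v9,v14,v5) [--+] → (-0.0501804, 2.46268, -0.5335)–(1.65373, 2.07375, -0.5335)  len=1.7477
  (v5,v14,v10) [+-+] → (-0.0501804, 2.46268, -0.5335)–(-0.59023, 2.58593, -0.5335)  len=0.5539
  (v13,v18,v14) [++-] → (-1.12483, 1.53808, -0.5335)–(-0.470238, 2.06015, -0.5335)  len=0.8373
  (v14,v18,v19) [-+-] → (-1.12483, 1.53808, -0.5335)–(-1.90382, 0.916813, -0.5335)  len=0.9964
  (v14,v19,v10) [--+] → (-1.95665, 1.49618, -0.5335)–(-0.59023, 2.58593, -0.5335)  len=1.7478
  (v10,v19,v15) [+-+] → (-1.95665, 1.49618, -0.5335)–(-2.38971, 1.1508, -0.5335)  len=0.5539
  (v18,v23,v19) [++-] → (-1.90382, 0.079534, -0.5335)–(-1.90382, 0.916813, -0.5335)  len=0.8373
  (v19,v23,v24) [-+-] → (-1.90382, 0.079534, -0.5335)–(-1.90382, -0.916813, -0.5335)  len=0.9963
  (v19,v24,v15) [--+] → (-2.38971, -0.596876, -0.5335)–(-2.38971, 1.1508, -0.5335)  len=1.7477
  (v15,v24,v20) [+-+] → (-2.38971, -0.596876, -0.5335)–(-2.38971, -1.1508, -0.5335)  len=0.5539
  (v23,v28,v24) [++-] → (-1.24923, -1.43889, -0.5335)–(-1.90382, -0.916813, -0.5335)  len=0.8373
  (v24,v28,v29) [-+-] → (-1.24923, -1.43889, -0.5335)–(-0.470238, -2.06015, -0.5335)  len=0.9964
  (v24,v29,v20) [--+] → (-1.02329, -2.24056, -0.5335)–(-2.38971, -1.1508, -0.5335)  len=1.7478
  (v20,v29,v25) [+-+] → (-1.02329, -2.24056, -0.5335)–(-0.59023, -2.58593, -0.5335)  len=0.5539
  (v28,v33,v29) [++-] → (0.346101, -1.87384, -0.5335)–(-0.470238, -2.06015, -0.5335)  len=0.8373
  (v29,v33,v34) [-+-] → (0.346101, -1.87384, -0.5335)–(1.3175, -1.65211, -0.5335)  len=0.9964
  (v29,v34,v25) [--+] → (1.11368, -2.19701, -0.5335)–(-0.59023, -2.58593, -0.5335)  len=1.7477
  (v25,v34,v30) [+-+] → (1.11368, -2.19701, -0.5335)–(1.65373, -2.07375, -0.5335)  len=0.5539
  (v33,v3,v34) [++-] → (1.68079, -0.897713, -0.5335)–(1.3175, -1.65211, -0.5335)  len=0.8373
  (v34,v3,v4) [-+-] → (1.68079, -0.897713, -0.5335)–(2.11312, 0, -0.5335)  len=0.9964
  (v34,v4,v30) [--+] → (2.41207, -0.499082, -0.5335)–(1.65373, -2.07375, -0.5335)  len=1.7478
  (v30,v4,v0) [+-+] → (2.41207, -0.499082, -0.5335)–(2.65242, 0, -0.5335)  len=0.5539

Chained into 2 loop(s):
  loop 1: 14 segments, perimeter = 12.8358
  loop 2: 14 segments, perimeter = 16.1117
Total perimeter = 28.948

loops=2 perimeter=28.948


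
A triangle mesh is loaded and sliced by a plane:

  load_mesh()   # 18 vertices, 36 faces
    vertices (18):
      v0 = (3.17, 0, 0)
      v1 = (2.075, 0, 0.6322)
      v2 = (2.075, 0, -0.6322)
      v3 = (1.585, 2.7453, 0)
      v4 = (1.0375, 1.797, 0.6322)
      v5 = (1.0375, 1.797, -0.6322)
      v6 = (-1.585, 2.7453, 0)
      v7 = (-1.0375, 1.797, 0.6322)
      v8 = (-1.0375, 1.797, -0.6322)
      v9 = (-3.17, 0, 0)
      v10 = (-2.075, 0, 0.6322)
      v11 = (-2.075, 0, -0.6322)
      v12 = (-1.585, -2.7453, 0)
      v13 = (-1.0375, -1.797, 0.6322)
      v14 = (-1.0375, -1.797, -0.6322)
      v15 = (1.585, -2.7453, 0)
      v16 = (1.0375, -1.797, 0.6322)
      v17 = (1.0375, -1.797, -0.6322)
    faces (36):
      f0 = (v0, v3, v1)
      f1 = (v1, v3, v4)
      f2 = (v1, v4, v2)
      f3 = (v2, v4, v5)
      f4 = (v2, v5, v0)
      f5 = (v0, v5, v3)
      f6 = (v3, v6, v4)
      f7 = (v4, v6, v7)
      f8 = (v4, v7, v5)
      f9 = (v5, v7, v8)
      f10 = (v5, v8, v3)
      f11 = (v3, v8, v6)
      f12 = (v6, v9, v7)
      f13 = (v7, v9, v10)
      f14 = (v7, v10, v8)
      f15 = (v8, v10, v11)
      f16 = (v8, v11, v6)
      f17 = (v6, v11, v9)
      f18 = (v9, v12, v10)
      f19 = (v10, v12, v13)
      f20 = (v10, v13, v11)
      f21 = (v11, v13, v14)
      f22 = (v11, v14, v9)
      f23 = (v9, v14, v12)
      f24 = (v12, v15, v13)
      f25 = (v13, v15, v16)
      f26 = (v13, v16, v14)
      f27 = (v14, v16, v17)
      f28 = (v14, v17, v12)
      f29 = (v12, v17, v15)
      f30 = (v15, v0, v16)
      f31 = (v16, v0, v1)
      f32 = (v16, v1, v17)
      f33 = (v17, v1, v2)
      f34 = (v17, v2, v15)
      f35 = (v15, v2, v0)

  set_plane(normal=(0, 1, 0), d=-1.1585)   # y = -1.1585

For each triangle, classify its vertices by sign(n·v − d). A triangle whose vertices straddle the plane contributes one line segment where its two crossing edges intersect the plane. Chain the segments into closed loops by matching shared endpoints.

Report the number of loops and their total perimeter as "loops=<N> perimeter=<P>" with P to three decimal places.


loops=2 perimeter=7.586

Straddling triangles (12 of 36):
  (v9,v12,v10) [+-+] → (-2.50114, -1.1585, 0)–(-1.86822, -1.1585, 0.365415)  len=0.7308
  (v10,v12,v13) [+--] → (-1.86822, -1.1585, 0.365415)–(-1.40614, -1.1585, 0.6322)  len=0.5336
  (v10,v13,v11) [+-+] → (-1.40614, -1.1585, 0.6322)–(-1.40614, -1.1585, 0.18294)  len=0.4493
  (v11,v13,v14) [+--] → (-1.40614, -1.1585, 0.18294)–(-1.40614, -1.1585, -0.6322)  len=0.8151
  (v11,v14,v9) [+-+] → (-1.40614, -1.1585, -0.6322)–(-1.79521, -1.1585, -0.40757)  len=0.4493
  (v9,v14,v12) [+--] → (-1.79521, -1.1585, -0.40757)–(-2.50114, -1.1585, 0)  len=0.8151
  (v15,v0,v16) [-+-] → (2.50114, -1.1585, 0)–(1.79521, -1.1585, 0.40757)  len=0.8151
  (v16,v0,v1) [-++] → (1.79521, -1.1585, 0.40757)–(1.40614, -1.1585, 0.6322)  len=0.4493
  (v16,v1,v17) [-+-] → (1.40614, -1.1585, 0.6322)–(1.40614, -1.1585, -0.18294)  len=0.8151
  (v17,v1,v2) [-++] → (1.40614, -1.1585, -0.18294)–(1.40614, -1.1585, -0.6322)  len=0.4493
  (v17,v2,v15) [-+-] → (1.40614, -1.1585, -0.6322)–(1.86822, -1.1585, -0.365415)  len=0.5336
  (v15,v2,v0) [-++] → (1.86822, -1.1585, -0.365415)–(2.50114, -1.1585, 0)  len=0.7308

Chained into 2 loop(s):
  loop 1: 6 segments, perimeter = 3.7932
  loop 2: 6 segments, perimeter = 3.7932
Total perimeter = 7.586
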